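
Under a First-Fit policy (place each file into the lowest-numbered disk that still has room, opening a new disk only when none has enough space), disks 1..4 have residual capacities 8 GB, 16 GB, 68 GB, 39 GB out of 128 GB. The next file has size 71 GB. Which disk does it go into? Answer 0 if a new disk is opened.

No disk has ≥ 71 GB free, so a new disk is opened.

0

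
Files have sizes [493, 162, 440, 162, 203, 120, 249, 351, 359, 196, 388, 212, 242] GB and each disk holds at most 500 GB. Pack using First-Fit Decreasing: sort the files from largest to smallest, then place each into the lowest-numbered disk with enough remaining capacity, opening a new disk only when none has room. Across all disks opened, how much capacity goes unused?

923

Sorted descending: 493, 440, 388, 359, 351, 249, 242, 212, 203, 196, 162, 162, 120.
493 GB → disk 1 (remaining 7 GB)
440 GB → disk 2 (remaining 60 GB)
388 GB → disk 3 (remaining 112 GB)
359 GB → disk 4 (remaining 141 GB)
351 GB → disk 5 (remaining 149 GB)
249 GB → disk 6 (remaining 251 GB)
242 GB → disk 6 (remaining 9 GB)
212 GB → disk 7 (remaining 288 GB)
203 GB → disk 7 (remaining 85 GB)
196 GB → disk 8 (remaining 304 GB)
162 GB → disk 8 (remaining 142 GB)
162 GB → disk 9 (remaining 338 GB)
120 GB → disk 4 (remaining 21 GB)
9 disks × 500 GB = 4500 GB; used 3577 GB; unused 923 GB.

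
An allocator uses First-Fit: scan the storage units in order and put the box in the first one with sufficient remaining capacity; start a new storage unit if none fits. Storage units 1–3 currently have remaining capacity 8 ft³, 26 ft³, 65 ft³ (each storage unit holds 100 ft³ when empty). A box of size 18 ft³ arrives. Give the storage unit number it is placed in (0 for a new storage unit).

2

Storage units with room: storage unit 2 (26 ft³), storage unit 3 (65 ft³).
The first with room is storage unit 2.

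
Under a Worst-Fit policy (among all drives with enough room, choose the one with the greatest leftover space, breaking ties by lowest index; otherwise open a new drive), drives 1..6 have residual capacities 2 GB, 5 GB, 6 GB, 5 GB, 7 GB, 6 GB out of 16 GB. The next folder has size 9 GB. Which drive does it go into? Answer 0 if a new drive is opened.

No drive has ≥ 9 GB free, so a new drive is opened.

0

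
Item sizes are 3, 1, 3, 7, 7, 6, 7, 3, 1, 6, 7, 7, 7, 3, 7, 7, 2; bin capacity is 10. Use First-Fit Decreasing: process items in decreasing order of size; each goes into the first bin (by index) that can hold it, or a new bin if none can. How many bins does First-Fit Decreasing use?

Sorted descending: 7, 7, 7, 7, 7, 7, 7, 7, 6, 6, 3, 3, 3, 3, 2, 1, 1.
Put 7 in bin 1; 3 remain.
Put 7 in bin 2; 3 remain.
Put 7 in bin 3; 3 remain.
Put 7 in bin 4; 3 remain.
Put 7 in bin 5; 3 remain.
Put 7 in bin 6; 3 remain.
Put 7 in bin 7; 3 remain.
Put 7 in bin 8; 3 remain.
Put 6 in bin 9; 4 remain.
Put 6 in bin 10; 4 remain.
Put 3 in bin 1; 0 remain.
Put 3 in bin 2; 0 remain.
Put 3 in bin 3; 0 remain.
Put 3 in bin 4; 0 remain.
Put 2 in bin 5; 1 remain.
Put 1 in bin 5; 0 remain.
Put 1 in bin 6; 2 remain.

10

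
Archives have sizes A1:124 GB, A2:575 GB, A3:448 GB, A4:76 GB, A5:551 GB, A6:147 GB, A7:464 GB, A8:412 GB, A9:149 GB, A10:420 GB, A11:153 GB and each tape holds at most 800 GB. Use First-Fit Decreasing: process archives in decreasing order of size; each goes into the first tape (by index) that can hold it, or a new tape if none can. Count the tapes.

Sorted descending: 575, 551, 464, 448, 420, 412, 153, 149, 147, 124, 76.
575 GB → tape 1 (remaining 225 GB)
551 GB → tape 2 (remaining 249 GB)
464 GB → tape 3 (remaining 336 GB)
448 GB → tape 4 (remaining 352 GB)
420 GB → tape 5 (remaining 380 GB)
412 GB → tape 6 (remaining 388 GB)
153 GB → tape 1 (remaining 72 GB)
149 GB → tape 2 (remaining 100 GB)
147 GB → tape 3 (remaining 189 GB)
124 GB → tape 3 (remaining 65 GB)
76 GB → tape 2 (remaining 24 GB)

6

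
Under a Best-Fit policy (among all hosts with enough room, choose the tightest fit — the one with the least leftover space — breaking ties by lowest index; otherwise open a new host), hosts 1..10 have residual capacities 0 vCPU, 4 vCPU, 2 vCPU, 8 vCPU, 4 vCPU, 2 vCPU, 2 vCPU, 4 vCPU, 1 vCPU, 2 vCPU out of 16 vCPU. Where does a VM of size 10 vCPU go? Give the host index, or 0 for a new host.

0

No host has ≥ 10 vCPU free, so a new host is opened.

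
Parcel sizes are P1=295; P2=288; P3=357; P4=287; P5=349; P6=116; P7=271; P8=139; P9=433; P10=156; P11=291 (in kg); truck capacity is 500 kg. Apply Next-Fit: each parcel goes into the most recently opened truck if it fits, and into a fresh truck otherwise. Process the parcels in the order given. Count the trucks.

P1 (295 kg) → truck 1 (remaining 205 kg)
P2 (288 kg) → truck 2 (remaining 212 kg)
P3 (357 kg) → truck 3 (remaining 143 kg)
P4 (287 kg) → truck 4 (remaining 213 kg)
P5 (349 kg) → truck 5 (remaining 151 kg)
P6 (116 kg) → truck 5 (remaining 35 kg)
P7 (271 kg) → truck 6 (remaining 229 kg)
P8 (139 kg) → truck 6 (remaining 90 kg)
P9 (433 kg) → truck 7 (remaining 67 kg)
P10 (156 kg) → truck 8 (remaining 344 kg)
P11 (291 kg) → truck 8 (remaining 53 kg)

8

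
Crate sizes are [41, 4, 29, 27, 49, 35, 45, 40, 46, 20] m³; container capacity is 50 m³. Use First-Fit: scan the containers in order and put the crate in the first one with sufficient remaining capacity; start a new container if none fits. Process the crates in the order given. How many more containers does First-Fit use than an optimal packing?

First-Fit: [41,4] [29,20] [27] [49] [35] [45] [40] [46] → 8 containers.
8 crates exceed 25 m³ (half the capacity), and no two of those can share a container, so at least 8 containers are needed.
So 8 is already optimal.

0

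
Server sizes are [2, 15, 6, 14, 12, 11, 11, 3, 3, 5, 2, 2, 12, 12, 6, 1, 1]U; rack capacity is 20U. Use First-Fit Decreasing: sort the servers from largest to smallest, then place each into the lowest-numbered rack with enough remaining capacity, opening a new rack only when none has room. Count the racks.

7

Sorted descending: 15, 14, 12, 12, 12, 11, 11, 6, 6, 5, 3, 3, 2, 2, 2, 1, 1.
15U → rack 1 (remaining 5U)
14U → rack 2 (remaining 6U)
12U → rack 3 (remaining 8U)
12U → rack 4 (remaining 8U)
12U → rack 5 (remaining 8U)
11U → rack 6 (remaining 9U)
11U → rack 7 (remaining 9U)
6U → rack 2 (remaining 0U)
6U → rack 3 (remaining 2U)
5U → rack 1 (remaining 0U)
3U → rack 4 (remaining 5U)
3U → rack 4 (remaining 2U)
2U → rack 3 (remaining 0U)
2U → rack 4 (remaining 0U)
2U → rack 5 (remaining 6U)
1U → rack 5 (remaining 5U)
1U → rack 5 (remaining 4U)
Final racks: [15,5] [14,6] [12,6,2] [12,3,3,2] [12,2,1,1] [11] [11].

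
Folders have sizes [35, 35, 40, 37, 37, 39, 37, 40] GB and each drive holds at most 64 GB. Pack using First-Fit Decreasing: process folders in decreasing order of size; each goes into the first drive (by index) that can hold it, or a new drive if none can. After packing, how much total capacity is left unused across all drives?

212

Sorted descending: 40, 40, 39, 37, 37, 37, 35, 35.
Put 40 GB in drive 1; 24 GB remain.
Put 40 GB in drive 2; 24 GB remain.
Put 39 GB in drive 3; 25 GB remain.
Put 37 GB in drive 4; 27 GB remain.
Put 37 GB in drive 5; 27 GB remain.
Put 37 GB in drive 6; 27 GB remain.
Put 35 GB in drive 7; 29 GB remain.
Put 35 GB in drive 8; 29 GB remain.
8 drives × 64 GB = 512 GB; used 300 GB; unused 212 GB.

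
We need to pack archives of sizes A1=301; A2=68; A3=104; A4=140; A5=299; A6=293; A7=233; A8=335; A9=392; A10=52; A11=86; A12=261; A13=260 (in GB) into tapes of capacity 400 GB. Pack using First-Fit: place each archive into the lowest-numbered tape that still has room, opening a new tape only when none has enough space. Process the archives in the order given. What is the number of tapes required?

9 tapes

Put A1 (301 GB) in tape 1; 99 GB remain.
Put A2 (68 GB) in tape 1; 31 GB remain.
Put A3 (104 GB) in tape 2; 296 GB remain.
Put A4 (140 GB) in tape 2; 156 GB remain.
Put A5 (299 GB) in tape 3; 101 GB remain.
Put A6 (293 GB) in tape 4; 107 GB remain.
Put A7 (233 GB) in tape 5; 167 GB remain.
Put A8 (335 GB) in tape 6; 65 GB remain.
Put A9 (392 GB) in tape 7; 8 GB remain.
Put A10 (52 GB) in tape 2; 104 GB remain.
Put A11 (86 GB) in tape 2; 18 GB remain.
Put A12 (261 GB) in tape 8; 139 GB remain.
Put A13 (260 GB) in tape 9; 140 GB remain.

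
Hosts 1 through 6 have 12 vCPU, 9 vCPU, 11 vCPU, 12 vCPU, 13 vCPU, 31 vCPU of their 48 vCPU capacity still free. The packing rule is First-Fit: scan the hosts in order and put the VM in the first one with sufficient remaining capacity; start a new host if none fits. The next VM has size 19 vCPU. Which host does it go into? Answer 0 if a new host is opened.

Hosts with room: host 6 (31 vCPU).
The first with room is host 6.

6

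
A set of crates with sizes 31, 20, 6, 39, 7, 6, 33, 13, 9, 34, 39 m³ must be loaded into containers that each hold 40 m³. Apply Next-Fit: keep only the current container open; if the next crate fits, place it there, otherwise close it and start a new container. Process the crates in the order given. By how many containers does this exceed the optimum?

2

Next-Fit: [31] [20,6] [39] [7,6] [33] [13,9] [34] [39] → 8 containers.
Total size 237 m³; any packing needs at least ⌈237/40⌉ = 6 containers.
An optimal packing achieves that bound: [39] [39] [34,6] [33,7] [31,9] [20,13,6] → 6 containers.
Excess: 8 − 6 = 2.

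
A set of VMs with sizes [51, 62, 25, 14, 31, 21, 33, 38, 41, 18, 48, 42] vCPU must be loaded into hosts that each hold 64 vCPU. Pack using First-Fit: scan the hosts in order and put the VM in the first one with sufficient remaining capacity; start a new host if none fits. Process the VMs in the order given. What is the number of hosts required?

8 hosts

Put 51 vCPU in host 1; 13 vCPU remain.
Put 62 vCPU in host 2; 2 vCPU remain.
Put 25 vCPU in host 3; 39 vCPU remain.
Put 14 vCPU in host 3; 25 vCPU remain.
Put 31 vCPU in host 4; 33 vCPU remain.
Put 21 vCPU in host 3; 4 vCPU remain.
Put 33 vCPU in host 4; 0 vCPU remain.
Put 38 vCPU in host 5; 26 vCPU remain.
Put 41 vCPU in host 6; 23 vCPU remain.
Put 18 vCPU in host 5; 8 vCPU remain.
Put 48 vCPU in host 7; 16 vCPU remain.
Put 42 vCPU in host 8; 22 vCPU remain.
Final hosts: [51] [62] [25,14,21] [31,33] [38,18] [41] [48] [42].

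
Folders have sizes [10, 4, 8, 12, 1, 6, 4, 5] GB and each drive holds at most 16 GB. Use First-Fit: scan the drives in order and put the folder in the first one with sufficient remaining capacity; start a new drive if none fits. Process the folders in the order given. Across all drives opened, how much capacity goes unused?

10 GB → drive 1 (remaining 6 GB)
4 GB → drive 1 (remaining 2 GB)
8 GB → drive 2 (remaining 8 GB)
12 GB → drive 3 (remaining 4 GB)
1 GB → drive 1 (remaining 1 GB)
6 GB → drive 2 (remaining 2 GB)
4 GB → drive 3 (remaining 0 GB)
5 GB → drive 4 (remaining 11 GB)
4 drives × 16 GB = 64 GB; used 50 GB; unused 14 GB.

14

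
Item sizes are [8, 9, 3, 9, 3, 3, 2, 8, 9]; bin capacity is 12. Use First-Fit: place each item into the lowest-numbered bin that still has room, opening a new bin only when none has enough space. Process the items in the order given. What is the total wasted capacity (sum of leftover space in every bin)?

6

bin 1: place 8, 4 left
bin 2: place 9, 3 left
bin 1: place 3, 1 left
bin 3: place 9, 3 left
bin 2: place 3, 0 left
bin 3: place 3, 0 left
bin 4: place 2, 10 left
bin 4: place 8, 2 left
bin 5: place 9, 3 left
5 bins × 12 = 60; used 54; unused 6.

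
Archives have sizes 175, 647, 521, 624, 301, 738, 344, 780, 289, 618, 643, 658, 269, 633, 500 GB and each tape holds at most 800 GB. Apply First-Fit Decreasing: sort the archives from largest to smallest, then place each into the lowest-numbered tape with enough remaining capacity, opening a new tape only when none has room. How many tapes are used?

Sorted descending: 780, 738, 658, 647, 643, 633, 624, 618, 521, 500, 344, 301, 289, 269, 175.
Put 780 GB in tape 1; 20 GB remain.
Put 738 GB in tape 2; 62 GB remain.
Put 658 GB in tape 3; 142 GB remain.
Put 647 GB in tape 4; 153 GB remain.
Put 643 GB in tape 5; 157 GB remain.
Put 633 GB in tape 6; 167 GB remain.
Put 624 GB in tape 7; 176 GB remain.
Put 618 GB in tape 8; 182 GB remain.
Put 521 GB in tape 9; 279 GB remain.
Put 500 GB in tape 10; 300 GB remain.
Put 344 GB in tape 11; 456 GB remain.
Put 301 GB in tape 11; 155 GB remain.
Put 289 GB in tape 10; 11 GB remain.
Put 269 GB in tape 9; 10 GB remain.
Put 175 GB in tape 7; 1 GB remain.

11 tapes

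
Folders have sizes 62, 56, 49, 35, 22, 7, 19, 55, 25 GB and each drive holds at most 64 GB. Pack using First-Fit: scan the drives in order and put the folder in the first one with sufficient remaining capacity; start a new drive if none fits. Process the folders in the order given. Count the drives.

drive 1: place 62 GB, 2 GB left
drive 2: place 56 GB, 8 GB left
drive 3: place 49 GB, 15 GB left
drive 4: place 35 GB, 29 GB left
drive 4: place 22 GB, 7 GB left
drive 2: place 7 GB, 1 GB left
drive 5: place 19 GB, 45 GB left
drive 6: place 55 GB, 9 GB left
drive 5: place 25 GB, 20 GB left

6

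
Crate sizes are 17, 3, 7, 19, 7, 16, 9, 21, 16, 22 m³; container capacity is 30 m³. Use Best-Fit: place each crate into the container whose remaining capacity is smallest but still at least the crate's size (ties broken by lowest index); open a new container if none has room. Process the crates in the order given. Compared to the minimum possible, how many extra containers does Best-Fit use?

Best-Fit: [17,3,7] [19,7] [16,9] [21] [16] [22] → 6 containers.
6 crates exceed 15 m³ (half the capacity), and no two of those can share a container, so at least 6 containers are needed.
So 6 is already optimal.

0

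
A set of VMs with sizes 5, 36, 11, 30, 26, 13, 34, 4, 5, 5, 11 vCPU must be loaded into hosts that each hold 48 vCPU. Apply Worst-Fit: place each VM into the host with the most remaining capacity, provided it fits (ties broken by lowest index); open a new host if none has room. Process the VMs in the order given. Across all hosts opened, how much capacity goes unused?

60

Put 5 vCPU in host 1; 43 vCPU remain.
Put 36 vCPU in host 1; 7 vCPU remain.
Put 11 vCPU in host 2; 37 vCPU remain.
Put 30 vCPU in host 2; 7 vCPU remain.
Put 26 vCPU in host 3; 22 vCPU remain.
Put 13 vCPU in host 3; 9 vCPU remain.
Put 34 vCPU in host 4; 14 vCPU remain.
Put 4 vCPU in host 4; 10 vCPU remain.
Put 5 vCPU in host 4; 5 vCPU remain.
Put 5 vCPU in host 3; 4 vCPU remain.
Put 11 vCPU in host 5; 37 vCPU remain.
5 hosts × 48 vCPU = 240 vCPU; used 180 vCPU; unused 60 vCPU.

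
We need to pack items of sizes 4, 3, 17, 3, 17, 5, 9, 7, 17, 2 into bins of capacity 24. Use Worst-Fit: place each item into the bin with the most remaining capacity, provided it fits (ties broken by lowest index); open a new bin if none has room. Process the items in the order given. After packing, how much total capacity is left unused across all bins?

4 → bin 1 (remaining 20)
3 → bin 1 (remaining 17)
17 → bin 1 (remaining 0)
3 → bin 2 (remaining 21)
17 → bin 2 (remaining 4)
5 → bin 3 (remaining 19)
9 → bin 3 (remaining 10)
7 → bin 3 (remaining 3)
17 → bin 4 (remaining 7)
2 → bin 4 (remaining 5)
4 bins × 24 = 96; used 84; unused 12.

12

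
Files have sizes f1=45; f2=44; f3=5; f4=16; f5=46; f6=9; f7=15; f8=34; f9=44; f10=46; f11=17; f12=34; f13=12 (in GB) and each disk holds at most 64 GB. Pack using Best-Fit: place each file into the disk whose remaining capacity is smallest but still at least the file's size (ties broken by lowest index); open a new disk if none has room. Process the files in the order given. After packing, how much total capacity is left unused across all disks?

81

Put f1 (45 GB) in disk 1; 19 GB remain.
Put f2 (44 GB) in disk 2; 20 GB remain.
Put f3 (5 GB) in disk 1; 14 GB remain.
Put f4 (16 GB) in disk 2; 4 GB remain.
Put f5 (46 GB) in disk 3; 18 GB remain.
Put f6 (9 GB) in disk 1; 5 GB remain.
Put f7 (15 GB) in disk 3; 3 GB remain.
Put f8 (34 GB) in disk 4; 30 GB remain.
Put f9 (44 GB) in disk 5; 20 GB remain.
Put f10 (46 GB) in disk 6; 18 GB remain.
Put f11 (17 GB) in disk 6; 1 GB remain.
Put f12 (34 GB) in disk 7; 30 GB remain.
Put f13 (12 GB) in disk 5; 8 GB remain.
7 disks × 64 GB = 448 GB; used 367 GB; unused 81 GB.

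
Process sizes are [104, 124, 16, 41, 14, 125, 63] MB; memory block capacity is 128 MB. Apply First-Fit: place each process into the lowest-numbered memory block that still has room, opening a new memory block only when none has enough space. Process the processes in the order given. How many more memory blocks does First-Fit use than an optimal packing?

First-Fit: [104,16] [124] [41,14,63] [125] → 4 memory blocks.
Total size 487 MB; any packing needs at least ⌈487/128⌉ = 4 memory blocks.
So 4 is already optimal.

0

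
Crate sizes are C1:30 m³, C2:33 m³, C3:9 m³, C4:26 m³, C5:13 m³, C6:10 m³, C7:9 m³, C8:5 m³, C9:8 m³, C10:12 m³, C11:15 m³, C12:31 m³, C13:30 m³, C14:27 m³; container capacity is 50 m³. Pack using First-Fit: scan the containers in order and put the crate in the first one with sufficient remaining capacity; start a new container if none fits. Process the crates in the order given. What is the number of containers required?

7

C1 (30 m³) → container 1 (remaining 20 m³)
C2 (33 m³) → container 2 (remaining 17 m³)
C3 (9 m³) → container 1 (remaining 11 m³)
C4 (26 m³) → container 3 (remaining 24 m³)
C5 (13 m³) → container 2 (remaining 4 m³)
C6 (10 m³) → container 1 (remaining 1 m³)
C7 (9 m³) → container 3 (remaining 15 m³)
C8 (5 m³) → container 3 (remaining 10 m³)
C9 (8 m³) → container 3 (remaining 2 m³)
C10 (12 m³) → container 4 (remaining 38 m³)
C11 (15 m³) → container 4 (remaining 23 m³)
C12 (31 m³) → container 5 (remaining 19 m³)
C13 (30 m³) → container 6 (remaining 20 m³)
C14 (27 m³) → container 7 (remaining 23 m³)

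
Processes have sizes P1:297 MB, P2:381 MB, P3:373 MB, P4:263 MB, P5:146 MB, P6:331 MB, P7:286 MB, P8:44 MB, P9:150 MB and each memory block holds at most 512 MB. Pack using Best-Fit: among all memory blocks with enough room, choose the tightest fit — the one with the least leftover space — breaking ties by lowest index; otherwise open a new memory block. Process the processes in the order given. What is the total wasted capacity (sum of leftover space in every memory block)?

801

Put P1 (297 MB) in memory block 1; 215 MB remain.
Put P2 (381 MB) in memory block 2; 131 MB remain.
Put P3 (373 MB) in memory block 3; 139 MB remain.
Put P4 (263 MB) in memory block 4; 249 MB remain.
Put P5 (146 MB) in memory block 1; 69 MB remain.
Put P6 (331 MB) in memory block 5; 181 MB remain.
Put P7 (286 MB) in memory block 6; 226 MB remain.
Put P8 (44 MB) in memory block 1; 25 MB remain.
Put P9 (150 MB) in memory block 5; 31 MB remain.
6 memory blocks × 512 MB = 3072 MB; used 2271 MB; unused 801 MB.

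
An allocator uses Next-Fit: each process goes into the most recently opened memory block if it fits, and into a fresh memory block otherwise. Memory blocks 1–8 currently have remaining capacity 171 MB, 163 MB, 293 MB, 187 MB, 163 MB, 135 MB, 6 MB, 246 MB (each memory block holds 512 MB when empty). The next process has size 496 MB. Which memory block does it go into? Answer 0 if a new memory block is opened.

0

Next-Fit only looks at memory block 8, which has 246 MB free.
496 MB does not fit, so a new memory block is opened.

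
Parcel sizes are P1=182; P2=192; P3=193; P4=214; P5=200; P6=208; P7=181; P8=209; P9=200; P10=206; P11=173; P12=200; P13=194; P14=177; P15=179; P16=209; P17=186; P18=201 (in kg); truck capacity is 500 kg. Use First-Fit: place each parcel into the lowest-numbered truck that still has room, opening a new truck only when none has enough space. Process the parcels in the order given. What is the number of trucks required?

9

P1 (182 kg) → truck 1 (remaining 318 kg)
P2 (192 kg) → truck 1 (remaining 126 kg)
P3 (193 kg) → truck 2 (remaining 307 kg)
P4 (214 kg) → truck 2 (remaining 93 kg)
P5 (200 kg) → truck 3 (remaining 300 kg)
P6 (208 kg) → truck 3 (remaining 92 kg)
P7 (181 kg) → truck 4 (remaining 319 kg)
P8 (209 kg) → truck 4 (remaining 110 kg)
P9 (200 kg) → truck 5 (remaining 300 kg)
P10 (206 kg) → truck 5 (remaining 94 kg)
P11 (173 kg) → truck 6 (remaining 327 kg)
P12 (200 kg) → truck 6 (remaining 127 kg)
P13 (194 kg) → truck 7 (remaining 306 kg)
P14 (177 kg) → truck 7 (remaining 129 kg)
P15 (179 kg) → truck 8 (remaining 321 kg)
P16 (209 kg) → truck 8 (remaining 112 kg)
P17 (186 kg) → truck 9 (remaining 314 kg)
P18 (201 kg) → truck 9 (remaining 113 kg)
Final trucks: [182,192] [193,214] [200,208] [181,209] [200,206] [173,200] [194,177] [179,209] [186,201].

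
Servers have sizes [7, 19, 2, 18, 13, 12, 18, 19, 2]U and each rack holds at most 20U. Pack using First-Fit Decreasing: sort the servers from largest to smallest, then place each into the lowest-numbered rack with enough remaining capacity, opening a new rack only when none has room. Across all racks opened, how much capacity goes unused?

Sorted descending: 19, 19, 18, 18, 13, 12, 7, 2, 2.
Put 19U in rack 1; 1U remain.
Put 19U in rack 2; 1U remain.
Put 18U in rack 3; 2U remain.
Put 18U in rack 4; 2U remain.
Put 13U in rack 5; 7U remain.
Put 12U in rack 6; 8U remain.
Put 7U in rack 5; 0U remain.
Put 2U in rack 3; 0U remain.
Put 2U in rack 4; 0U remain.
6 racks × 20U = 120U; used 110U; unused 10U.

10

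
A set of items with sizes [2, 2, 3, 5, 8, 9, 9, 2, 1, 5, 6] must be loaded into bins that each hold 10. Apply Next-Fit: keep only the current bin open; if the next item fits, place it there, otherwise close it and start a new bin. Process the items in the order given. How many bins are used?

Put 2 in bin 1; 8 remain.
Put 2 in bin 1; 6 remain.
Put 3 in bin 1; 3 remain.
Put 5 in bin 2; 5 remain.
Put 8 in bin 3; 2 remain.
Put 9 in bin 4; 1 remain.
Put 9 in bin 5; 1 remain.
Put 2 in bin 6; 8 remain.
Put 1 in bin 6; 7 remain.
Put 5 in bin 6; 2 remain.
Put 6 in bin 7; 4 remain.
Final bins: [2,2,3] [5] [8] [9] [9] [2,1,5] [6].

7 bins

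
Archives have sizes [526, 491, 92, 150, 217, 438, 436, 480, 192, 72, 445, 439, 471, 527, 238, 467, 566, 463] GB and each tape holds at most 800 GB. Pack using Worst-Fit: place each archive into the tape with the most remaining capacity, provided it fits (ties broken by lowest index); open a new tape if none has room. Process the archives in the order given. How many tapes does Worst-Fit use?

526 GB → tape 1 (remaining 274 GB)
491 GB → tape 2 (remaining 309 GB)
92 GB → tape 2 (remaining 217 GB)
150 GB → tape 1 (remaining 124 GB)
217 GB → tape 2 (remaining 0 GB)
438 GB → tape 3 (remaining 362 GB)
436 GB → tape 4 (remaining 364 GB)
480 GB → tape 5 (remaining 320 GB)
192 GB → tape 4 (remaining 172 GB)
72 GB → tape 3 (remaining 290 GB)
445 GB → tape 6 (remaining 355 GB)
439 GB → tape 7 (remaining 361 GB)
471 GB → tape 8 (remaining 329 GB)
527 GB → tape 9 (remaining 273 GB)
238 GB → tape 7 (remaining 123 GB)
467 GB → tape 10 (remaining 333 GB)
566 GB → tape 11 (remaining 234 GB)
463 GB → tape 12 (remaining 337 GB)
Final tapes: [526,150] [491,92,217] [438,72] [436,192] [480] [445] [439,238] [471] [527] [467] [566] [463].

12 tapes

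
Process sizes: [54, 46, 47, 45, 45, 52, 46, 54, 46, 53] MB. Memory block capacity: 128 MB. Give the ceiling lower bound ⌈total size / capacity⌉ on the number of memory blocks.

Total size = 54 + 46 + 47 + 45 + 45 + 52 + 46 + 54 + 46 + 53 = 488 MB.
⌈488 / 128⌉ = 4.

4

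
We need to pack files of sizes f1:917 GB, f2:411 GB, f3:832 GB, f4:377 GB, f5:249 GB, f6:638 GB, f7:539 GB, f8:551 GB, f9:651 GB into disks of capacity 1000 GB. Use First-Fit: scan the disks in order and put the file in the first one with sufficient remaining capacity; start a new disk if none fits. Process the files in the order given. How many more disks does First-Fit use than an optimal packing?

First-Fit: [917] [411,377] [832] [249,638] [539] [551] [651] → 7 disks.
Total size 5165 GB; any packing needs at least ⌈5165/1000⌉ = 6 disks.
An optimal packing achieves that bound: [917] [832] [651,249] [638] [551,411] [539,377] → 6 disks.
Excess: 7 − 6 = 1.

1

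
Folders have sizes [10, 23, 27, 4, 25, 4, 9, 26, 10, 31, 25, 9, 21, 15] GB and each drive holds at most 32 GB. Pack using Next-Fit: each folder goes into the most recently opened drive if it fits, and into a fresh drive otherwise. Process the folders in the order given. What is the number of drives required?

11 drives

drive 1: place 10 GB, 22 GB left
drive 2: place 23 GB, 9 GB left
drive 3: place 27 GB, 5 GB left
drive 3: place 4 GB, 1 GB left
drive 4: place 25 GB, 7 GB left
drive 4: place 4 GB, 3 GB left
drive 5: place 9 GB, 23 GB left
drive 6: place 26 GB, 6 GB left
drive 7: place 10 GB, 22 GB left
drive 8: place 31 GB, 1 GB left
drive 9: place 25 GB, 7 GB left
drive 10: place 9 GB, 23 GB left
drive 10: place 21 GB, 2 GB left
drive 11: place 15 GB, 17 GB left
Final drives: [10] [23] [27,4] [25,4] [9] [26] [10] [31] [25] [9,21] [15].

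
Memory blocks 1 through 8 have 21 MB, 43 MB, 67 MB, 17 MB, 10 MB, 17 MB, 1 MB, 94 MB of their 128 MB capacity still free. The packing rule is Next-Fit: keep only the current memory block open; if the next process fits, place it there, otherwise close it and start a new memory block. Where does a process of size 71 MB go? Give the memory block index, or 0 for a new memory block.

Next-Fit only looks at memory block 8, which has 94 MB free.
71 MB fits there.

8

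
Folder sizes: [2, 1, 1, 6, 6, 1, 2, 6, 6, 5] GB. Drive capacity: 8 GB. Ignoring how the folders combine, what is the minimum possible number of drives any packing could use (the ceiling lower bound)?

5

Total size = 2 + 1 + 1 + 6 + 6 + 1 + 2 + 6 + 6 + 5 = 36 GB.
⌈36 / 8⌉ = 5.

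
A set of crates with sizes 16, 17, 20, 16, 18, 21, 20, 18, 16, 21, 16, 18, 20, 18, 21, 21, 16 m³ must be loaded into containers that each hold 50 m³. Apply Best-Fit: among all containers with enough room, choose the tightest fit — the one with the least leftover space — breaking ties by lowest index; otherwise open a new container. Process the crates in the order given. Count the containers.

16 m³ → container 1 (remaining 34 m³)
17 m³ → container 1 (remaining 17 m³)
20 m³ → container 2 (remaining 30 m³)
16 m³ → container 1 (remaining 1 m³)
18 m³ → container 2 (remaining 12 m³)
21 m³ → container 3 (remaining 29 m³)
20 m³ → container 3 (remaining 9 m³)
18 m³ → container 4 (remaining 32 m³)
16 m³ → container 4 (remaining 16 m³)
21 m³ → container 5 (remaining 29 m³)
16 m³ → container 4 (remaining 0 m³)
18 m³ → container 5 (remaining 11 m³)
20 m³ → container 6 (remaining 30 m³)
18 m³ → container 6 (remaining 12 m³)
21 m³ → container 7 (remaining 29 m³)
21 m³ → container 7 (remaining 8 m³)
16 m³ → container 8 (remaining 34 m³)

8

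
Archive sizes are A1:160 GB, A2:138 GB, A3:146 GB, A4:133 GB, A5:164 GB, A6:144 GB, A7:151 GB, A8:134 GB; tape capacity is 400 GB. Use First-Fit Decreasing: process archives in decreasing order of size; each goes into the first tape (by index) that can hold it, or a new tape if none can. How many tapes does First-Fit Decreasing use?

4 tapes

Sorted descending: 164, 160, 151, 146, 144, 138, 134, 133.
Put 164 GB in tape 1; 236 GB remain.
Put 160 GB in tape 1; 76 GB remain.
Put 151 GB in tape 2; 249 GB remain.
Put 146 GB in tape 2; 103 GB remain.
Put 144 GB in tape 3; 256 GB remain.
Put 138 GB in tape 3; 118 GB remain.
Put 134 GB in tape 4; 266 GB remain.
Put 133 GB in tape 4; 133 GB remain.
Final tapes: [164,160] [151,146] [144,138] [134,133].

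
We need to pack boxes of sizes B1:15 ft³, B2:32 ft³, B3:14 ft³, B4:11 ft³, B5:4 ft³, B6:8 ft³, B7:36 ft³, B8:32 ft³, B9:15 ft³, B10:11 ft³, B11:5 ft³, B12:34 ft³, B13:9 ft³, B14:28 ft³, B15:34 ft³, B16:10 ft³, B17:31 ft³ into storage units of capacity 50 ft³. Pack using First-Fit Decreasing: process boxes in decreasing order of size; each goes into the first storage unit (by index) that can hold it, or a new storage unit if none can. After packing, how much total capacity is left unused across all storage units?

21

Sorted descending: 36, 34, 34, 32, 32, 31, 28, 15, 15, 14, 11, 11, 10, 9, 8, 5, 4.
36 ft³ → storage unit 1 (remaining 14 ft³)
34 ft³ → storage unit 2 (remaining 16 ft³)
34 ft³ → storage unit 3 (remaining 16 ft³)
32 ft³ → storage unit 4 (remaining 18 ft³)
32 ft³ → storage unit 5 (remaining 18 ft³)
31 ft³ → storage unit 6 (remaining 19 ft³)
28 ft³ → storage unit 7 (remaining 22 ft³)
15 ft³ → storage unit 2 (remaining 1 ft³)
15 ft³ → storage unit 3 (remaining 1 ft³)
14 ft³ → storage unit 1 (remaining 0 ft³)
11 ft³ → storage unit 4 (remaining 7 ft³)
11 ft³ → storage unit 5 (remaining 7 ft³)
10 ft³ → storage unit 6 (remaining 9 ft³)
9 ft³ → storage unit 6 (remaining 0 ft³)
8 ft³ → storage unit 7 (remaining 14 ft³)
5 ft³ → storage unit 4 (remaining 2 ft³)
4 ft³ → storage unit 5 (remaining 3 ft³)
7 storage units × 50 ft³ = 350 ft³; used 329 ft³; unused 21 ft³.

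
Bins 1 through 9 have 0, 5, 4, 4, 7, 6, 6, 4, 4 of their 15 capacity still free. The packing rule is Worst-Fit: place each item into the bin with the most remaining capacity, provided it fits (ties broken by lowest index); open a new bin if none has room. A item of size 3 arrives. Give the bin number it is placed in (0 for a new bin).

Bins with room: bin 2 (5), bin 3 (4), bin 4 (4), bin 5 (7), bin 6 (6), bin 7 (6), bin 8 (4), bin 9 (4).
Most room is bin 5 with 7 free.

5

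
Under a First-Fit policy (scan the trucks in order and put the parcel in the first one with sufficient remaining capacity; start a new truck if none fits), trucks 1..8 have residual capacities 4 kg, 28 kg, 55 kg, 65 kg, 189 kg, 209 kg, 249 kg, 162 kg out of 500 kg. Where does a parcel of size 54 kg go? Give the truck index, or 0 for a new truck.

3

Trucks with room: truck 3 (55 kg), truck 4 (65 kg), truck 5 (189 kg), truck 6 (209 kg), truck 7 (249 kg), truck 8 (162 kg).
The first with room is truck 3.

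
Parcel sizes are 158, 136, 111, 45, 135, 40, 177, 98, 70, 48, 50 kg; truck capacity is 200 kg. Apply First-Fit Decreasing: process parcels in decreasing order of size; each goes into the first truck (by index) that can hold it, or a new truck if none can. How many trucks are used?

6

Sorted descending: 177, 158, 136, 135, 111, 98, 70, 50, 48, 45, 40.
177 kg → truck 1 (remaining 23 kg)
158 kg → truck 2 (remaining 42 kg)
136 kg → truck 3 (remaining 64 kg)
135 kg → truck 4 (remaining 65 kg)
111 kg → truck 5 (remaining 89 kg)
98 kg → truck 6 (remaining 102 kg)
70 kg → truck 5 (remaining 19 kg)
50 kg → truck 3 (remaining 14 kg)
48 kg → truck 4 (remaining 17 kg)
45 kg → truck 6 (remaining 57 kg)
40 kg → truck 2 (remaining 2 kg)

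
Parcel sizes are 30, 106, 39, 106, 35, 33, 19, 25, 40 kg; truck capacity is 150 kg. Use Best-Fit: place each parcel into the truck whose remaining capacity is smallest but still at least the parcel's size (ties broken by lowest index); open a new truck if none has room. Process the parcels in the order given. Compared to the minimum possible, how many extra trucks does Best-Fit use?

Best-Fit: [30,106] [39,106] [35,33,19,25] [40] → 4 trucks.
Total size 433 kg; any packing needs at least ⌈433/150⌉ = 3 trucks.
An optimal packing achieves that bound: [106,40] [106,39] [35,33,30,25,19] → 3 trucks.
Excess: 4 − 3 = 1.

1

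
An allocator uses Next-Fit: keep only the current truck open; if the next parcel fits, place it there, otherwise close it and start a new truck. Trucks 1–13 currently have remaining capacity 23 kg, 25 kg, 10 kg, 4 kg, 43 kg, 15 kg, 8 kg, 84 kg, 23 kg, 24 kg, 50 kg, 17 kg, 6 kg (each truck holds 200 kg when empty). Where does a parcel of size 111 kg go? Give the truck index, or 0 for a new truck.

0

Next-Fit only looks at truck 13, which has 6 kg free.
111 kg does not fit, so a new truck is opened.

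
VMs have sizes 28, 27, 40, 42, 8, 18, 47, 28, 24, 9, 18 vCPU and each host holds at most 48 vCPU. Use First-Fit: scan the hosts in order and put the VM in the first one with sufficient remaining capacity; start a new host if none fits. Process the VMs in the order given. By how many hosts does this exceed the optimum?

0

First-Fit: [28,8,9] [27,18] [40] [42] [47] [28,18] [24] → 7 hosts.
Total size 289 vCPU; any packing needs at least ⌈289/48⌉ = 7 hosts.
So 7 is already optimal.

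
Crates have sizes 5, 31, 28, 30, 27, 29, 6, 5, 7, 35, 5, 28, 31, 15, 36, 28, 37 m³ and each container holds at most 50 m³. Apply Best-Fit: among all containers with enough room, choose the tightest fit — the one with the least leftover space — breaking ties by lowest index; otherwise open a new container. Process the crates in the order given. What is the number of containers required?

container 1: place 5 m³, 45 m³ left
container 1: place 31 m³, 14 m³ left
container 2: place 28 m³, 22 m³ left
container 3: place 30 m³, 20 m³ left
container 4: place 27 m³, 23 m³ left
container 5: place 29 m³, 21 m³ left
container 1: place 6 m³, 8 m³ left
container 1: place 5 m³, 3 m³ left
container 3: place 7 m³, 13 m³ left
container 6: place 35 m³, 15 m³ left
container 3: place 5 m³, 8 m³ left
container 7: place 28 m³, 22 m³ left
container 8: place 31 m³, 19 m³ left
container 6: place 15 m³, 0 m³ left
container 9: place 36 m³, 14 m³ left
container 10: place 28 m³, 22 m³ left
container 11: place 37 m³, 13 m³ left

11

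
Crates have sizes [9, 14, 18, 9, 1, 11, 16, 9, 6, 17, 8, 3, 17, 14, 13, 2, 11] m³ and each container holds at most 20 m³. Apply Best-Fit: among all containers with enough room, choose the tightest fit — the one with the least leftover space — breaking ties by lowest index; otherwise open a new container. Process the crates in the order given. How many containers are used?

Put 9 m³ in container 1; 11 m³ remain.
Put 14 m³ in container 2; 6 m³ remain.
Put 18 m³ in container 3; 2 m³ remain.
Put 9 m³ in container 1; 2 m³ remain.
Put 1 m³ in container 1; 1 m³ remain.
Put 11 m³ in container 4; 9 m³ remain.
Put 16 m³ in container 5; 4 m³ remain.
Put 9 m³ in container 4; 0 m³ remain.
Put 6 m³ in container 2; 0 m³ remain.
Put 17 m³ in container 6; 3 m³ remain.
Put 8 m³ in container 7; 12 m³ remain.
Put 3 m³ in container 6; 0 m³ remain.
Put 17 m³ in container 8; 3 m³ remain.
Put 14 m³ in container 9; 6 m³ remain.
Put 13 m³ in container 10; 7 m³ remain.
Put 2 m³ in container 3; 0 m³ remain.
Put 11 m³ in container 7; 1 m³ remain.
Final containers: [9,9,1] [14,6] [18,2] [11,9] [16] [17,3] [8,11] [17] [14] [13].

10 containers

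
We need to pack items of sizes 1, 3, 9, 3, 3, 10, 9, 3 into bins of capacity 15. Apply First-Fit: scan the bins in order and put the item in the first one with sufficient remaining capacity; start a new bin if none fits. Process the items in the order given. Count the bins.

bin 1: place 1, 14 left
bin 1: place 3, 11 left
bin 1: place 9, 2 left
bin 2: place 3, 12 left
bin 2: place 3, 9 left
bin 3: place 10, 5 left
bin 2: place 9, 0 left
bin 3: place 3, 2 left
Final bins: [1,3,9] [3,3,9] [10,3].

3 bins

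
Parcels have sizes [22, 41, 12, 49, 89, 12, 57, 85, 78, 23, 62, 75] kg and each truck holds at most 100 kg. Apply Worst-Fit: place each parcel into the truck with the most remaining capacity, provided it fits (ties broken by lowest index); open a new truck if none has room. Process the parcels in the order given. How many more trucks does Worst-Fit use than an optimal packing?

1

Worst-Fit: [22,41,12] [49,12] [89] [57,23] [85] [78] [62] [75] → 8 trucks.
Total size 605 kg; any packing needs at least ⌈605/100⌉ = 7 trucks.
An optimal packing achieves that bound: [89] [85,12] [78,22] [75,23] [62,12] [57,41] [49] → 7 trucks.
Excess: 8 − 7 = 1.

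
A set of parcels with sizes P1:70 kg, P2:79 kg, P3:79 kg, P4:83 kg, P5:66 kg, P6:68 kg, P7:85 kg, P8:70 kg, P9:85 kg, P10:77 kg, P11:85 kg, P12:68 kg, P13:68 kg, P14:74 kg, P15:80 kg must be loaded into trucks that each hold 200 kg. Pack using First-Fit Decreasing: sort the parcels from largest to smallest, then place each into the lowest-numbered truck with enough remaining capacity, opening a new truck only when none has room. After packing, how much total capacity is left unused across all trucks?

463

Sorted descending: 85, 85, 85, 83, 80, 79, 79, 77, 74, 70, 70, 68, 68, 68, 66.
truck 1: place 85 kg, 115 kg left
truck 1: place 85 kg, 30 kg left
truck 2: place 85 kg, 115 kg left
truck 2: place 83 kg, 32 kg left
truck 3: place 80 kg, 120 kg left
truck 3: place 79 kg, 41 kg left
truck 4: place 79 kg, 121 kg left
truck 4: place 77 kg, 44 kg left
truck 5: place 74 kg, 126 kg left
truck 5: place 70 kg, 56 kg left
truck 6: place 70 kg, 130 kg left
truck 6: place 68 kg, 62 kg left
truck 7: place 68 kg, 132 kg left
truck 7: place 68 kg, 64 kg left
truck 8: place 66 kg, 134 kg left
8 trucks × 200 kg = 1600 kg; used 1137 kg; unused 463 kg.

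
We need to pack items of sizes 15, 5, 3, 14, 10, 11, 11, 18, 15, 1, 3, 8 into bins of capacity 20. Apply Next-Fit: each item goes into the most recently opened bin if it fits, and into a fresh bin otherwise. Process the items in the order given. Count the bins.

Put 15 in bin 1; 5 remain.
Put 5 in bin 1; 0 remain.
Put 3 in bin 2; 17 remain.
Put 14 in bin 2; 3 remain.
Put 10 in bin 3; 10 remain.
Put 11 in bin 4; 9 remain.
Put 11 in bin 5; 9 remain.
Put 18 in bin 6; 2 remain.
Put 15 in bin 7; 5 remain.
Put 1 in bin 7; 4 remain.
Put 3 in bin 7; 1 remain.
Put 8 in bin 8; 12 remain.
Final bins: [15,5] [3,14] [10] [11] [11] [18] [15,1,3] [8].

8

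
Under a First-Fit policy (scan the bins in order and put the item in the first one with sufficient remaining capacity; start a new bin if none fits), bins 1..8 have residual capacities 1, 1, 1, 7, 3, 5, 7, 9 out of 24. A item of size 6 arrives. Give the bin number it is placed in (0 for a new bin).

4

Bins with room: bin 4 (7), bin 7 (7), bin 8 (9).
The first with room is bin 4.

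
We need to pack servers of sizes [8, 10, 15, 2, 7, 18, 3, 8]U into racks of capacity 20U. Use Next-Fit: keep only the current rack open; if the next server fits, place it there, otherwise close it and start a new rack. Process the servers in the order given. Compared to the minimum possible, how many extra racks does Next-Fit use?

1

Next-Fit: [8,10] [15,2] [7] [18] [3,8] → 5 racks.
Total size 71U; any packing needs at least ⌈71/20⌉ = 4 racks.
An optimal packing achieves that bound: [18,2] [15,3] [10,8] [8,7] → 4 racks.
Excess: 5 − 4 = 1.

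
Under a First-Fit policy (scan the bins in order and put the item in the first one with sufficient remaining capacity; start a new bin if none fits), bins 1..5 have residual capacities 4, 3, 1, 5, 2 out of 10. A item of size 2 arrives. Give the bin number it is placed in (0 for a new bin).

1

Bins with room: bin 1 (4), bin 2 (3), bin 4 (5), bin 5 (2).
The first with room is bin 1.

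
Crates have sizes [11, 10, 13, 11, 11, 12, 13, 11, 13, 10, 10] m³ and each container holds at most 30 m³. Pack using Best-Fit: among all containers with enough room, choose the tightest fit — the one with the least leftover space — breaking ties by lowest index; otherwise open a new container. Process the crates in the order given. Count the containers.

Put 11 m³ in container 1; 19 m³ remain.
Put 10 m³ in container 1; 9 m³ remain.
Put 13 m³ in container 2; 17 m³ remain.
Put 11 m³ in container 2; 6 m³ remain.
Put 11 m³ in container 3; 19 m³ remain.
Put 12 m³ in container 3; 7 m³ remain.
Put 13 m³ in container 4; 17 m³ remain.
Put 11 m³ in container 4; 6 m³ remain.
Put 13 m³ in container 5; 17 m³ remain.
Put 10 m³ in container 5; 7 m³ remain.
Put 10 m³ in container 6; 20 m³ remain.

6 containers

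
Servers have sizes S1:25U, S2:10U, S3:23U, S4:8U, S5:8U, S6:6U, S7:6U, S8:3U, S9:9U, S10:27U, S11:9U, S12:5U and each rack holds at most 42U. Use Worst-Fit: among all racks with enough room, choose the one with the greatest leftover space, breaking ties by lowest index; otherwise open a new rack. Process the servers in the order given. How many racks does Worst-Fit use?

4

rack 1: place S1 (25U), 17U left
rack 1: place S2 (10U), 7U left
rack 2: place S3 (23U), 19U left
rack 2: place S4 (8U), 11U left
rack 2: place S5 (8U), 3U left
rack 1: place S6 (6U), 1U left
rack 3: place S7 (6U), 36U left
rack 3: place S8 (3U), 33U left
rack 3: place S9 (9U), 24U left
rack 4: place S10 (27U), 15U left
rack 3: place S11 (9U), 15U left
rack 3: place S12 (5U), 10U left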